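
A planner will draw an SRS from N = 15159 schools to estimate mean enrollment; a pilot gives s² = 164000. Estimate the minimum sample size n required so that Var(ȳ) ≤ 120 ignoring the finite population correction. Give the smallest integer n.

1367

Without fpc, n₀ = s²/D = 164000/120 = 1366.6667.
Rounding up, n = 1367.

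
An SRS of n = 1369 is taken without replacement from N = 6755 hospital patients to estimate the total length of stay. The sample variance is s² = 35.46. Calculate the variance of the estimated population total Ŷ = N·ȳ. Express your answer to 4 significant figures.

Var(Ŷ) = N²·Var(ȳ) = N²·(1 − n/N)·s²/n.
f = 1369/6755 = 0.20266469; Var(ȳ) = 0.79733531·35.46/1369 = 0.020652673.
Var(Ŷ) = 6755² · 0.020652673 = 942381.99.

942400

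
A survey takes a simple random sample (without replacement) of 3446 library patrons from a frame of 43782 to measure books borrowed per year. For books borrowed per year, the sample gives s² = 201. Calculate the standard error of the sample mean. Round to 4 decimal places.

Under SRS without replacement, Var(ȳ) = (1 − f)·s²/n with f = n/N = 3446/43782 = 0.07870814.
Var(ȳ) = (1 − 0.07870814)·201/3446 = 0.92129186·0.058328497 = 0.053737569.
SE(ȳ) = √(0.053737569) = 0.2318.

0.2318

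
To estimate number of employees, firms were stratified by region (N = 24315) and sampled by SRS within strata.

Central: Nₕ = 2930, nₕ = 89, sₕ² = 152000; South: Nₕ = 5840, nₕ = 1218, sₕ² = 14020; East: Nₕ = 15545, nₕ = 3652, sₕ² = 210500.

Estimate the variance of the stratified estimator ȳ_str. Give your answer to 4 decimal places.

42.5957

Var(ȳ_str) = Σₕ Wₕ²(1 − fₕ)sₕ²/nₕ with Wₕ = Nₕ/N, N = 24315.
Central: Wₕ = 0.12050175; term = 0.12050175²·(1 − 0.03037543)·152000/89 = 24.046058.
South: Wₕ = 0.24018096; term = 0.24018096²·(1 − 0.20856164)·14020/1218 = 0.52552692.
East: Wₕ = 0.63931729; term = 0.63931729²·(1 − 0.23493085)·210500/3652 = 18.024156.
Sum = 42.595741.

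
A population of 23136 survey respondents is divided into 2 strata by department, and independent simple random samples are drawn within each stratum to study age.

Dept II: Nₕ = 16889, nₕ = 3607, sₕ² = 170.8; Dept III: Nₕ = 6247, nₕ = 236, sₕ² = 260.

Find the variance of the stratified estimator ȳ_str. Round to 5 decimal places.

0.09713

Var(ȳ_str) = Σₕ Wₕ²(1 − fₕ)sₕ²/nₕ with Wₕ = Nₕ/N, N = 23136.
Dept II: Wₕ = 0.72998790; term = 0.72998790²·(1 − 0.21357096)·170.8/3607 = 0.019844154.
Dept III: Wₕ = 0.27001210; term = 0.27001210²·(1 − 0.03777813)·260/236 = 0.077286391.
Sum = 0.097130545.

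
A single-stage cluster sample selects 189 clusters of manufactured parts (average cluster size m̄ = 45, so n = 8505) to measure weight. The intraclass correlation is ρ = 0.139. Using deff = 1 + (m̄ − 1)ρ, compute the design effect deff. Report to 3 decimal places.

7.116

deff = 1 + (45 − 1)·0.139 = 1 + 6.116 = 7.116.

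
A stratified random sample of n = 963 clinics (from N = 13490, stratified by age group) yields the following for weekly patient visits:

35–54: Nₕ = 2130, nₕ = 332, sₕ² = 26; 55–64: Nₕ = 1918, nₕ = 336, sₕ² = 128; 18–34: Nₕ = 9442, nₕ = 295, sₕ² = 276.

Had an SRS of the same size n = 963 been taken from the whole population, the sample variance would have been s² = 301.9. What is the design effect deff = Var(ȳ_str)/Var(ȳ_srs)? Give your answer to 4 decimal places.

Var(ȳ_str) = Σ Wₕ²(1−fₕ)sₕ²/nₕ with Wₕ = Nₕ/13490:
  35–54: (2130/13490)²·(1−332/2130)·26/332 = 0.001648089
  55–64: (1918/13490)²·(1−336/1918)·128/336 = 0.006351874
  18–34: (9442/13490)²·(1−295/9442)·276/295 = 0.44402338
  → Var(ȳ_str) = 0.45202334.
Var(ȳ_srs) = (1 − 963/13490)·301.9/963 = 0.29111994.
deff = 0.45202334 / 0.29111994 = 1.5527.

1.5527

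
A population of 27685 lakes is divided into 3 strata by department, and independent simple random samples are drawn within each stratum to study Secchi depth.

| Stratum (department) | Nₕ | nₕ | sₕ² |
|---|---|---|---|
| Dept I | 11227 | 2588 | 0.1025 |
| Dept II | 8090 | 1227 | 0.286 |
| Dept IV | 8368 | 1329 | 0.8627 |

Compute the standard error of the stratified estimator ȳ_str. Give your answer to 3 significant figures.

0.00847

Var(ȳ_str) = Σₕ Wₕ²(1 − fₕ)sₕ²/nₕ with Wₕ = Nₕ/N, N = 27685.
Dept I: Wₕ = 0.40552646; term = 0.40552646²·(1 − 0.23051572)·0.1025/2588 = 5.0118462 × 10^-6.
Dept II: Wₕ = 0.29221600; term = 0.29221600²·(1 − 0.15166873)·0.286/1227 = 1.6884762 × 10^-5.
Dept IV: Wₕ = 0.30225754; term = 0.30225754²·(1 − 0.15881931)·0.8627/1329 = 4.9885967 × 10^-5.
Sum = 7.1782575 × 10^-5.
SE = √(7.1782575 × 10^-5) = 0.00847.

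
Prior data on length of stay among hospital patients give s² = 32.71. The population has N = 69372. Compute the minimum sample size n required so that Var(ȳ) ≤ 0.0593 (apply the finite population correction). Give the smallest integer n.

548

Without fpc, n₀ = s²/D = 32.71/0.0593 = 551.6020.
With fpc, (1 − n/N)·s²/n ≤ D requires n ≥ n₀/(1 + n₀/N) = 551.6020/(1 + 551.6020/69372) = 547.2506.
Rounding up, n = 548.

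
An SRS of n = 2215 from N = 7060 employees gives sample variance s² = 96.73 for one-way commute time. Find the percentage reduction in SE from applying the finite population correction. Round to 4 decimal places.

17.1592

f = n/N = 2215/7060 = 0.31373938.
SE_no-fpc = √(s²/n) = 0.20897471; SE_fpc = √((1−f)s²/n) = 0.17311642.
Ratio = √(1−f) = 0.82840849. Reduction = 100·(1 − 0.82840849) = 17.1592%.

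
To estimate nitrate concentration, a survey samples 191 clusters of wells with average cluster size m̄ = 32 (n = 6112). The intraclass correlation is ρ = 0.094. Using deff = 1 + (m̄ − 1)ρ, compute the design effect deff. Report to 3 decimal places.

3.914

deff = 1 + (32 − 1)·0.094 = 1 + 2.914 = 3.914.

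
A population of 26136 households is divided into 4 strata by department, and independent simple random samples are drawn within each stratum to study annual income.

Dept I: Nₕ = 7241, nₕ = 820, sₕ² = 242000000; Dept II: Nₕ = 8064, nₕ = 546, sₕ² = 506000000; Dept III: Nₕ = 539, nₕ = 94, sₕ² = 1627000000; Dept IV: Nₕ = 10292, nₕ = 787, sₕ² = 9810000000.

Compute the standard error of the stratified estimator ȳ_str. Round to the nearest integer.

Var(ȳ_str) = Σₕ Wₕ²(1 − fₕ)sₕ²/nₕ with Wₕ = Nₕ/N, N = 26136.
Dept I: Wₕ = 0.27705081; term = 0.27705081²·(1 − 0.11324403)·242000000/820 = 20087.435.
Dept II: Wₕ = 0.30853994; term = 0.30853994²·(1 − 0.06770833)·506000000/546 = 82249.349.
Dept III: Wₕ = 0.02062290; term = 0.02062290²·(1 − 0.17439703)·1627000000/94 = 6077.5737.
Dept IV: Wₕ = 0.39378635; term = 0.39378635²·(1 − 0.07646716)·9810000000/787 = 1.7851221 × 10^6.
Sum = 1.8935365 × 10^6.
SE = √(1.8935365 × 10^6) = 1376.

1376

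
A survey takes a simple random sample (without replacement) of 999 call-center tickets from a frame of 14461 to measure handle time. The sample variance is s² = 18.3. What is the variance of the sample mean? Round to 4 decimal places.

Under SRS without replacement, Var(ȳ) = (1 − f)·s²/n with f = n/N = 999/14461 = 0.06908236.
Var(ȳ) = (1 − 0.06908236)·18.3/999 = 0.93091764·0.018318318 = 0.017052846.

0.0171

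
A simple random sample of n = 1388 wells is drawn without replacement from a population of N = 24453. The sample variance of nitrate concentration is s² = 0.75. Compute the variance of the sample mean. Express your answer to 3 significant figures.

Under SRS without replacement, Var(ȳ) = (1 − f)·s²/n with f = n/N = 1388/24453 = 0.05676195.
Var(ȳ) = (1 − 0.05676195)·0.75/1388 = 0.94323805·5.4034582 × 10^-4 = 5.0967474 × 10^-4.

5.10 × 10^-4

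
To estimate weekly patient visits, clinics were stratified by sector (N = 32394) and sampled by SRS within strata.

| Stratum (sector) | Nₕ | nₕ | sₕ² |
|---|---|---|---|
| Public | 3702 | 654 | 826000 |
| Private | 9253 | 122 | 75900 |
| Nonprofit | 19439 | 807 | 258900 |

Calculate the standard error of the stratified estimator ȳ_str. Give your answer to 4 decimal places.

Var(ȳ_str) = Σₕ Wₕ²(1 − fₕ)sₕ²/nₕ with Wₕ = Nₕ/N, N = 32394.
Public: Wₕ = 0.11428042; term = 0.11428042²·(1 − 0.17666126)·826000/654 = 13.580774.
Private: Wₕ = 0.28563932; term = 0.28563932²·(1 − 0.01318491)·75900/122 = 50.090307.
Nonprofit: Wₕ = 0.60008026; term = 0.60008026²·(1 − 0.04151448)·258900/807 = 110.72935.
Sum = 174.40043.
SE = √(174.40043) = 13.2061.

13.2061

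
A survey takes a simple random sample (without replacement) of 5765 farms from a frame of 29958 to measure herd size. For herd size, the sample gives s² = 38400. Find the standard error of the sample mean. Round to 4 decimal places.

2.3193

Under SRS without replacement, Var(ȳ) = (1 − f)·s²/n with f = n/N = 5765/29958 = 0.19243608.
Var(ȳ) = (1 − 0.19243608)·38400/5765 = 0.80756392·6.6608846 = 5.3790901.
SE(ȳ) = √(5.3790901) = 2.3193.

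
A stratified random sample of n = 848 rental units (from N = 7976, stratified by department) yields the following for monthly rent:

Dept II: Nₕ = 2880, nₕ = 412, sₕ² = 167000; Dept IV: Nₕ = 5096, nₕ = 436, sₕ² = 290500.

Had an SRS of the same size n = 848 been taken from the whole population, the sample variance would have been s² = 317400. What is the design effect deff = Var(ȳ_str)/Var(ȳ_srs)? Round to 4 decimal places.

Var(ȳ_str) = Σ Wₕ²(1−fₕ)sₕ²/nₕ with Wₕ = Nₕ/7976:
  Dept II: (2880/7976)²·(1−412/2880)·167000/412 = 45.288361
  Dept IV: (5096/7976)²·(1−436/5096)·290500/436 = 248.71655
  → Var(ȳ_str) = 294.00491.
Var(ȳ_srs) = (1 − 848/7976)·317400/848 = 334.49807.
deff = 294.00491 / 334.49807 = 0.8789.

0.8789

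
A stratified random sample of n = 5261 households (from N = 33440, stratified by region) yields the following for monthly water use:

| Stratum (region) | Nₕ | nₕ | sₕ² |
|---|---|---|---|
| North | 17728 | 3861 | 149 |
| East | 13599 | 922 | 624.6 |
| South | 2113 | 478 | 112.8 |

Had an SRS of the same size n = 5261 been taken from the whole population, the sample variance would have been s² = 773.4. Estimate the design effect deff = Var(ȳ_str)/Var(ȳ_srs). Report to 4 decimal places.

Var(ȳ_str) = Σ Wₕ²(1−fₕ)sₕ²/nₕ with Wₕ = Nₕ/33440:
  North: (17728/33440)²·(1−3861/17728)·149/3861 = 0.0084839126
  East: (13599/33440)²·(1−922/13599)·624.6/922 = 0.10443883
  South: (2113/33440)²·(1−478/2113)·112.8/478 = 7.2906445 × 10^-4
  → Var(ȳ_str) = 0.11365181.
Var(ȳ_srs) = (1 − 5261/33440)·773.4/5261 = 0.12387828.
deff = 0.11365181 / 0.12387828 = 0.9174.

0.9174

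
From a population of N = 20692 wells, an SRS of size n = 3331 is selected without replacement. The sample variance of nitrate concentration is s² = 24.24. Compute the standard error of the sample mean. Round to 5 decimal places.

0.07814

Under SRS without replacement, Var(ȳ) = (1 − f)·s²/n with f = n/N = 3331/20692 = 0.16098009.
Var(ȳ) = (1 − 0.16098009)·24.24/3331 = 0.83901991·0.007277094 = 0.0061056267.
SE(ȳ) = √(0.0061056267) = 0.07814.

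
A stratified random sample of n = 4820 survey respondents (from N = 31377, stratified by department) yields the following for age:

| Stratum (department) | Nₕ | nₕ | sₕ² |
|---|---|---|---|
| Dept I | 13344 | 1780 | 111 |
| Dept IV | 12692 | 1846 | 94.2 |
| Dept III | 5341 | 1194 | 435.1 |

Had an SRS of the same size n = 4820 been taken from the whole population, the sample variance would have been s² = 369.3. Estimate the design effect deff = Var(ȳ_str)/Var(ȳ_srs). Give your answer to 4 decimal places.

0.3872

Var(ȳ_str) = Σ Wₕ²(1−fₕ)sₕ²/nₕ with Wₕ = Nₕ/31377:
  Dept I: (13344/31377)²·(1−1780/13344)·111/1780 = 0.0097740433
  Dept IV: (12692/31377)²·(1−1846/12692)·94.2/1846 = 0.0071350338
  Dept III: (5341/31377)²·(1−1194/5341)·435.1/1194 = 0.0081982005
  → Var(ȳ_str) = 0.025107278.
Var(ȳ_srs) = (1 − 4820/31377)·369.3/4820 = 0.06484849.
deff = 0.025107278 / 0.06484849 = 0.3872.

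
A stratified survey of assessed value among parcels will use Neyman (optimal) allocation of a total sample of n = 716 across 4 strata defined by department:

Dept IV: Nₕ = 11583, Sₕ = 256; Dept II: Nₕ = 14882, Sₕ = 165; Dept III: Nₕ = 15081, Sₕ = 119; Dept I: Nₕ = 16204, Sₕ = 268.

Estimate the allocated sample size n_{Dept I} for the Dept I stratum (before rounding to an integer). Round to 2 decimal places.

Neyman allocation: nₕ = n·NₕSₕ / Σⱼ NⱼSⱼ.
Σ NⱼSⱼ = 11583·256 + 14882·165 + 15081·119 + 16204·268 = 1.1558089 × 10^7.
n_{Dept I} = 716·16204·268 / (1.1558089 × 10^7) = 269.02.

269.02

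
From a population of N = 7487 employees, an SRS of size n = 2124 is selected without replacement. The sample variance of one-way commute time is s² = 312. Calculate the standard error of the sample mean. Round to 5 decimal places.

Under SRS without replacement, Var(ȳ) = (1 − f)·s²/n with f = n/N = 2124/7487 = 0.28369173.
Var(ȳ) = (1 − 0.28369173)·312/2124 = 0.71630827·0.14689266 = 0.10522042.
SE(ȳ) = √(0.10522042) = 0.32438.

0.32438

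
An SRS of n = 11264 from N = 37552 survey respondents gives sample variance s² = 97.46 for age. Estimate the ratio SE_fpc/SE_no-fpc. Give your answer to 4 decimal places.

f = n/N = 11264/37552 = 0.29995739.
SE_no-fpc = √(s²/n) = 0.093017975; SE_fpc = √((1−f)s²/n) = 0.07782679.
Ratio = √(1−f) = 0.83668549.

0.8367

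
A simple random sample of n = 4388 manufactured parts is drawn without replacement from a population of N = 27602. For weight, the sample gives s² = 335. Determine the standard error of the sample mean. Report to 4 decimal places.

0.2534

Under SRS without replacement, Var(ȳ) = (1 − f)·s²/n with f = n/N = 4388/27602 = 0.15897399.
Var(ȳ) = (1 − 0.15897399)·335/4388 = 0.84102601·0.076344576 = 0.064207774.
SE(ȳ) = √(0.064207774) = 0.2534.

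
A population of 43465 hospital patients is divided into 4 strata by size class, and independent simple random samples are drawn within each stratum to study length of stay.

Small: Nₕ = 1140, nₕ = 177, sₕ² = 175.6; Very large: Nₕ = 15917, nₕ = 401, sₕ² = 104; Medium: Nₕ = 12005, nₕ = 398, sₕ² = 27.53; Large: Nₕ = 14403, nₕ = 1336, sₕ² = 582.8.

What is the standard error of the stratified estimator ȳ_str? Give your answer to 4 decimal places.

Var(ȳ_str) = Σₕ Wₕ²(1 − fₕ)sₕ²/nₕ with Wₕ = Nₕ/N, N = 43465.
Small: Wₕ = 0.02622800; term = 0.02622800²·(1 − 0.15526316)·175.6/177 = 5.7650492 × 10^-4.
Very large: Wₕ = 0.36620269; term = 0.36620269²·(1 − 0.02519319)·104/401 = 0.033903972.
Medium: Wₕ = 0.27619924; term = 0.27619924²·(1 − 0.03315285)·27.53/398 = 0.0051018293.
Large: Wₕ = 0.33137007; term = 0.33137007²·(1 − 0.09275845)·582.8/1336 = 0.043457283.
Sum = 0.083039589.
SE = √(0.083039589) = 0.2882.

0.2882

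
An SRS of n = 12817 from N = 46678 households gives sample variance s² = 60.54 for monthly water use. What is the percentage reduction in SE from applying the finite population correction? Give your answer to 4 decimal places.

14.8286

f = n/N = 12817/46678 = 0.27458332.
SE_no-fpc = √(s²/n) = 0.0687271; SE_fpc = √((1−f)s²/n) = 0.058535831.
Ratio = √(1−f) = 0.85171397. Reduction = 100·(1 − 0.85171397) = 14.8286%.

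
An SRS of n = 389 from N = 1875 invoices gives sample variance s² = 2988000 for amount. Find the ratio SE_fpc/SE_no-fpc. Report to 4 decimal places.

f = n/N = 389/1875 = 0.20746667.
SE_no-fpc = √(s²/n) = 87.642649; SE_fpc = √((1−f)s²/n) = 78.023291.
Ratio = √(1−f) = 0.89024341.

0.8902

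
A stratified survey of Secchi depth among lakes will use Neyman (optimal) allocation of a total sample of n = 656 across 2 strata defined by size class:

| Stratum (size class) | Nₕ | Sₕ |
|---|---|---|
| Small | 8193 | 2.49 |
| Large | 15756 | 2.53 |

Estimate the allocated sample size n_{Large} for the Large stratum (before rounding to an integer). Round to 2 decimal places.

433.93

Neyman allocation: nₕ = n·NₕSₕ / Σⱼ NⱼSⱼ.
Σ NⱼSⱼ = 8193·2.49 + 15756·2.53 = 60263.25.
n_{Large} = 656·15756·2.53 / 60263.25 = 433.93.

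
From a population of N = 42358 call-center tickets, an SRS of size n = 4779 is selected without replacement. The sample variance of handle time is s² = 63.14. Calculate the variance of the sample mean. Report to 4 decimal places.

0.0117

Under SRS without replacement, Var(ȳ) = (1 − f)·s²/n with f = n/N = 4779/42358 = 0.11282402.
Var(ȳ) = (1 − 0.11282402)·63.14/4779 = 0.88717598·0.013211969 = 0.011721342.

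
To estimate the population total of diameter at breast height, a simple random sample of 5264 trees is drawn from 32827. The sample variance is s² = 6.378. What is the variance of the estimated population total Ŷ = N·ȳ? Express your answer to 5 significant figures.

1.0963 × 10^6

Var(Ŷ) = N²·Var(ȳ) = N²·(1 − n/N)·s²/n.
f = 5264/32827 = 0.16035580; Var(ȳ) = 0.83964420·6.378/5264 = 0.0010173349.
Var(Ŷ) = 32827² · 0.0010173349 = 1.0962922 × 10^6.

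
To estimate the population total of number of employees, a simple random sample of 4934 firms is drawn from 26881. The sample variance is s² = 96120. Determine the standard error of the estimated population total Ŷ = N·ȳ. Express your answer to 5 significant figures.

107210

Var(Ŷ) = N²·Var(ȳ) = N²·(1 − n/N)·s²/n.
f = 4934/26881 = 0.18354972; Var(ȳ) = 0.81645028·96120/4934 = 15.905391.
Var(Ŷ) = 26881² · 15.905391 = 1.1493047 × 10^10.
SE(Ŷ) = √(1.1493047 × 10^10) = 107210.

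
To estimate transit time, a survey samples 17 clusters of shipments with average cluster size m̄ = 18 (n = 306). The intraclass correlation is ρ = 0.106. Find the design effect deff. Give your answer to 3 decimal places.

deff = 1 + (18 − 1)·0.106 = 1 + 1.802 = 2.802.

2.802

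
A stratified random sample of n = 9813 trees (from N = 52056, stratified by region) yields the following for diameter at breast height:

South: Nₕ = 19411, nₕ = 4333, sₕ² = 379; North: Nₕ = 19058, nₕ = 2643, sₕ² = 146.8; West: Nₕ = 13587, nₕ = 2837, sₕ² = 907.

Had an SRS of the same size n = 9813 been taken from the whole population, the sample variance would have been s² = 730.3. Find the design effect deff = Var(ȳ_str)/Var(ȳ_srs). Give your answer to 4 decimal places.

Var(ȳ_str) = Σ Wₕ²(1−fₕ)sₕ²/nₕ with Wₕ = Nₕ/52056:
  South: (19411/52056)²·(1−4333/19411)·379/4333 = 0.009447145
  North: (19058/52056)²·(1−2643/19058)·146.8/2643 = 0.0064121772
  West: (13587/52056)²·(1−2837/13587)·907/2837 = 0.017232108
  → Var(ȳ_str) = 0.03309143.
Var(ȳ_srs) = (1 − 9813/52056)·730.3/9813 = 0.060392563.
deff = 0.03309143 / 0.060392563 = 0.5479.

0.5479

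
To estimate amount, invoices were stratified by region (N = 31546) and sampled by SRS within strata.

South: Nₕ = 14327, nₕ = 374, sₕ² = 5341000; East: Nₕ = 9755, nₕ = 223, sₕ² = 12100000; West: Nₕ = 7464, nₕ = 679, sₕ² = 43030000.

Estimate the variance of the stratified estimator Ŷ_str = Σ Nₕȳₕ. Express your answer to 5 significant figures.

1.1110 × 10^13

Var(Ŷ_str) = Σₕ Nₕ²(1 − fₕ)sₕ²/nₕ.
South: 14327²·(1 − 374/14327)·5341000/374 = 2.8547878 × 10^12.
East: 9755²·(1 − 223/9755)·12100000/223 = 5.045356 × 10^12.
West: 7464²·(1 − 679/7464)·43030000/679 = 3.2093941 × 10^12.
Sum = 1.1109538 × 10^13.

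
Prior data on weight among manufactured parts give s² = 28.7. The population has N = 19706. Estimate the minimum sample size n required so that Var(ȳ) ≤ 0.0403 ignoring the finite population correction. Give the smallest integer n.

713

Without fpc, n₀ = s²/D = 28.7/0.0403 = 712.1588.
Rounding up, n = 713.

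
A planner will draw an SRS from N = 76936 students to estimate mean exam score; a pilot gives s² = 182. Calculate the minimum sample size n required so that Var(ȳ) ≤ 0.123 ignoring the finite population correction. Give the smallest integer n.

Without fpc, n₀ = s²/D = 182/0.123 = 1479.6748.
Rounding up, n = 1480.

1480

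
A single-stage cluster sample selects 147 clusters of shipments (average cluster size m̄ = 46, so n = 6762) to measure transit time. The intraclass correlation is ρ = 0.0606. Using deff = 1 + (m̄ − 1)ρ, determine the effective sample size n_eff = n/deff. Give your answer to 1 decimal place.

deff = 1 + (46 − 1)·0.0606 = 1 + 2.727 = 3.727.
n_eff = 6762 / 3.727 = 1814.3.

1814.3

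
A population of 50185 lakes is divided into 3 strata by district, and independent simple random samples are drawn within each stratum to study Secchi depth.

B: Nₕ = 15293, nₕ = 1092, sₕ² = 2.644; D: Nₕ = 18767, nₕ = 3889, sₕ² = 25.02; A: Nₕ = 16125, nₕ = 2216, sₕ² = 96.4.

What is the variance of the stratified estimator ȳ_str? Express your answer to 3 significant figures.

0.00480

Var(ȳ_str) = Σₕ Wₕ²(1 − fₕ)sₕ²/nₕ with Wₕ = Nₕ/N, N = 50185.
B: Wₕ = 0.30473249; term = 0.30473249²·(1 − 0.07140522)·2.644/1092 = 2.0878658 × 10^-4.
D: Wₕ = 0.37395636; term = 0.37395636²·(1 − 0.20722545)·25.02/3889 = 7.1324858 × 10^-4.
A: Wₕ = 0.32131115; term = 0.32131115²·(1 − 0.13742636)·96.4/2216 = 0.0038739593.
Sum = 0.0047959945.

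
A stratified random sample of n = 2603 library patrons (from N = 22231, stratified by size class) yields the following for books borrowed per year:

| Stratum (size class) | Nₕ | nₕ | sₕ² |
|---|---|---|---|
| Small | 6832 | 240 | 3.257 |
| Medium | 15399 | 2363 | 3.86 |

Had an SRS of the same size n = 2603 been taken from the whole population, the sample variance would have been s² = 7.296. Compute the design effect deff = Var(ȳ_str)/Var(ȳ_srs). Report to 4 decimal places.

0.7678

Var(ȳ_str) = Σ Wₕ²(1−fₕ)sₕ²/nₕ with Wₕ = Nₕ/22231:
  Small: (6832/22231)²·(1−240/6832)·3.257/240 = 0.0012366693
  Medium: (15399/22231)²·(1−2363/15399)·3.86/2363 = 6.6350234 × 10^-4
  → Var(ȳ_str) = 0.0019001716.
Var(ȳ_srs) = (1 − 2603/22231)·7.296/2603 = 0.0024747293.
deff = 0.0019001716 / 0.0024747293 = 0.7678.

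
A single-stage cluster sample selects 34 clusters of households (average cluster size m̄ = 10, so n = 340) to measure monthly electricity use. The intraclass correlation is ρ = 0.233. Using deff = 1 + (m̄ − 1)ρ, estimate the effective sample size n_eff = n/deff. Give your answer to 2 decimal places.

109.78

deff = 1 + (10 − 1)·0.233 = 1 + 2.097 = 3.097.
n_eff = 340 / 3.097 = 109.78.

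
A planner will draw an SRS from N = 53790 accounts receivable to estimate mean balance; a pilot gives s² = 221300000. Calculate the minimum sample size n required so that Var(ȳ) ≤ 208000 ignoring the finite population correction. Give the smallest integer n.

Without fpc, n₀ = s²/D = 221300000/208000 = 1063.9423.
Rounding up, n = 1064.

1064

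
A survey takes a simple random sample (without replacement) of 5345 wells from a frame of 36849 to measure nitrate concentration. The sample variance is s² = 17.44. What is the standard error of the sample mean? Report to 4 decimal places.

Under SRS without replacement, Var(ȳ) = (1 − f)·s²/n with f = n/N = 5345/36849 = 0.14505143.
Var(ȳ) = (1 − 0.14505143)·17.44/5345 = 0.85494857·0.0032628625 = 0.0027895796.
SE(ȳ) = √(0.0027895796) = 0.0528.

0.0528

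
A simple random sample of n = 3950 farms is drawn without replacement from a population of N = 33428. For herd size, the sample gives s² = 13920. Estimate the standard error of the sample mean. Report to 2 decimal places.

Under SRS without replacement, Var(ȳ) = (1 − f)·s²/n with f = n/N = 3950/33428 = 0.11816441.
Var(ȳ) = (1 − 0.11816441)·13920/3950 = 0.88183559·3.5240506 = 3.1076333.
SE(ȳ) = √(3.1076333) = 1.76.

1.76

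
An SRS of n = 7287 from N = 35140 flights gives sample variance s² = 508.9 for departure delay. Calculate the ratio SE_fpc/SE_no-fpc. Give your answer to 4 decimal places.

0.8903

f = n/N = 7287/35140 = 0.20737052.
SE_no-fpc = √(s²/n) = 0.26426633; SE_fpc = √((1−f)s²/n) = 0.23527563.
Ratio = √(1−f) = 0.89029741.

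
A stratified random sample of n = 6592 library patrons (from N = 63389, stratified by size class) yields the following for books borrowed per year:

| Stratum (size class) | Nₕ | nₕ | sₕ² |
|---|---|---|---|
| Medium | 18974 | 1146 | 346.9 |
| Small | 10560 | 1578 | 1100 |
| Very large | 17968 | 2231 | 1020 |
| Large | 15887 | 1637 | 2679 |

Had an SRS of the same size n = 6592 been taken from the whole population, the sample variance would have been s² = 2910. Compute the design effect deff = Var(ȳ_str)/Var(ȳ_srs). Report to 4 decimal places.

Var(ȳ_str) = Σ Wₕ²(1−fₕ)sₕ²/nₕ with Wₕ = Nₕ/63389:
  Medium: (18974/63389)²·(1−1146/18974)·346.9/1146 = 0.025483167
  Small: (10560/63389)²·(1−1578/10560)·1100/1578 = 0.016454885
  Very large: (17968/63389)²·(1−2231/17968)·1020/2231 = 0.032173217
  Large: (15887/63389)²·(1−1637/15887)·2679/1637 = 0.092204686
  → Var(ȳ_str) = 0.16631596.
Var(ȳ_srs) = (1 − 6592/63389)·2910/6592 = 0.39553716.
deff = 0.16631596 / 0.39553716 = 0.4205.

0.4205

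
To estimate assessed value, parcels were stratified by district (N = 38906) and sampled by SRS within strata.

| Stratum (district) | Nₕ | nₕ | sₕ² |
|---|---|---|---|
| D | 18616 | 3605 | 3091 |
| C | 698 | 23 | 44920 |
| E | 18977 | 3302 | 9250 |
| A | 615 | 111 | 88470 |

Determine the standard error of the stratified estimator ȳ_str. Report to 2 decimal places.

Var(ȳ_str) = Σₕ Wₕ²(1 − fₕ)sₕ²/nₕ with Wₕ = Nₕ/N, N = 38906.
D: Wₕ = 0.47848661; term = 0.47848661²·(1 − 0.19365062)·3091/3605 = 0.15829113.
C: Wₕ = 0.01794068; term = 0.01794068²·(1 − 0.03295129)·44920/23 = 0.60790812.
E: Wₕ = 0.48776538; term = 0.48776538²·(1 − 0.17400011)·9250/3302 = 0.55051177.
A: Wₕ = 0.01580733; term = 0.01580733²·(1 − 0.18048780)·88470/111 = 0.16320954.
Sum = 1.4799206.
SE = √(1.4799206) = 1.22.

1.22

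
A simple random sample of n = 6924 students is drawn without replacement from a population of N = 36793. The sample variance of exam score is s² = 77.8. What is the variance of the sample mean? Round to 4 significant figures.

Under SRS without replacement, Var(ȳ) = (1 − f)·s²/n with f = n/N = 6924/36793 = 0.18818797.
Var(ȳ) = (1 − 0.18818797)·77.8/6924 = 0.81181203·0.01123628 = 0.009121747.

0.009122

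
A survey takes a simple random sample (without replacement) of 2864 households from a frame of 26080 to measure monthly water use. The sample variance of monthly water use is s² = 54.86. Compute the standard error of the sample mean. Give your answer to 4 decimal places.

Under SRS without replacement, Var(ȳ) = (1 − f)·s²/n with f = n/N = 2864/26080 = 0.10981595.
Var(ȳ) = (1 − 0.10981595)·54.86/2864 = 0.89018405·0.019155028 = 0.0170515.
SE(ȳ) = √(0.0170515) = 0.1306.

0.1306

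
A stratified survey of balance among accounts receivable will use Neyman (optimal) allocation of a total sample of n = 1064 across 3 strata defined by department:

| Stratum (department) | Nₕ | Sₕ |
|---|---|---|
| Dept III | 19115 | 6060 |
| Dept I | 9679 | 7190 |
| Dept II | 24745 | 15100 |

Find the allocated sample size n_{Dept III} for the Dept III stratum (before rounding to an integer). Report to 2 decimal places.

220.45

Neyman allocation: nₕ = n·NₕSₕ / Σⱼ NⱼSⱼ.
Σ NⱼSⱼ = 19115·6060 + 9679·7190 + 24745·15100 = 5.5907841 × 10^8.
n_{Dept III} = 1064·19115·6060 / (5.5907841 × 10^8) = 220.45.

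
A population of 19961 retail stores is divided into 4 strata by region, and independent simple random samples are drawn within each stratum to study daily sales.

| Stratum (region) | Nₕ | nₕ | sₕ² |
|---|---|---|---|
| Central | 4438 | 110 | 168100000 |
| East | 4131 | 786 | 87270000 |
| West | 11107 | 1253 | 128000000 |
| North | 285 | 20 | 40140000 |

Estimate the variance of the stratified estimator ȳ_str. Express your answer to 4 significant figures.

Var(ȳ_str) = Σₕ Wₕ²(1 − fₕ)sₕ²/nₕ with Wₕ = Nₕ/N, N = 19961.
Central: Wₕ = 0.22233355; term = 0.22233355²·(1 − 0.02478594)·168100000/110 = 73669.036.
East: Wₕ = 0.20695356; term = 0.20695356²·(1 − 0.19026870)·87270000/786 = 3850.6067.
West: Wₕ = 0.55643505; term = 0.55643505²·(1 − 0.11281174)·128000000/1253 = 28061.032.
North: Wₕ = 0.01427784; term = 0.01427784²·(1 − 0.07017544)·40140000/20 = 380.42891.
Sum = 105961.1.

106000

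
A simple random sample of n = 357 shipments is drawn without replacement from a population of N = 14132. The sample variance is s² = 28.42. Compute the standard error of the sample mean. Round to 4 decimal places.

Under SRS without replacement, Var(ȳ) = (1 − f)·s²/n with f = n/N = 357/14132 = 0.02526182.
Var(ȳ) = (1 − 0.02526182)·28.42/357 = 0.97473818·0.079607843 = 0.077596804.
SE(ȳ) = √(0.077596804) = 0.2786.

0.2786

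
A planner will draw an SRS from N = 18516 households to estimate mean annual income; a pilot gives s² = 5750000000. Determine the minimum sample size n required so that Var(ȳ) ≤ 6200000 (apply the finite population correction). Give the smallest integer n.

Without fpc, n₀ = s²/D = 5750000000/6200000 = 927.4194.
With fpc, (1 − n/N)·s²/n ≤ D requires n ≥ n₀/(1 + n₀/N) = 927.4194/(1 + 927.4194/18516) = 883.1830.
Rounding up, n = 884.

884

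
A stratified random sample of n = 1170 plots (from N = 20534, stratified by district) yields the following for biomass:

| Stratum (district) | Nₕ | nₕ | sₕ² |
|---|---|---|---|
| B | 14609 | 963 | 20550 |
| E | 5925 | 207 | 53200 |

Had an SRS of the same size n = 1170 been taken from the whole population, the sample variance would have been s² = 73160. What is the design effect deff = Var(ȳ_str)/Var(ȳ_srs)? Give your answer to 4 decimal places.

Var(ȳ_str) = Σ Wₕ²(1−fₕ)sₕ²/nₕ with Wₕ = Nₕ/20534:
  B: (14609/20534)²·(1−963/14609)·20550/963 = 10.089375
  E: (5925/20534)²·(1−207/5925)·53200/207 = 20.650315
  → Var(ȳ_str) = 30.73969.
Var(ȳ_srs) = (1 − 1170/20534)·73160/1170 = 58.967043.
deff = 30.73969 / 58.967043 = 0.5213.

0.5213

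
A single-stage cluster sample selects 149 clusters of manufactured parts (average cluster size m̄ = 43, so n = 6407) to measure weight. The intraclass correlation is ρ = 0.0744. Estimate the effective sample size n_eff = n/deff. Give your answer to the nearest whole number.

deff = 1 + (43 − 1)·0.0744 = 1 + 3.1248 = 4.1248.
n_eff = 6407 / 4.1248 = 1553.

1553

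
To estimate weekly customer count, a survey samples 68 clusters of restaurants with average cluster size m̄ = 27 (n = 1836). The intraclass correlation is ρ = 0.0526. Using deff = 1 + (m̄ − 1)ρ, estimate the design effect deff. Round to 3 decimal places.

2.368

deff = 1 + (27 − 1)·0.0526 = 1 + 1.3676 = 2.3676.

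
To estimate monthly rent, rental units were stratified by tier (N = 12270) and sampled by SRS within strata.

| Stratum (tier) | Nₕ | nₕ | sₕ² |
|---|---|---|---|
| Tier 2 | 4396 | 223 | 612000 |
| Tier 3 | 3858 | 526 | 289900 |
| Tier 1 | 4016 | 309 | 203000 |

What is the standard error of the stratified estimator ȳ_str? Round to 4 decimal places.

21.1286

Var(ȳ_str) = Σₕ Wₕ²(1 − fₕ)sₕ²/nₕ with Wₕ = Nₕ/N, N = 12270.
Tier 2: Wₕ = 0.35827221; term = 0.35827221²·(1 − 0.05072793)·612000/223 = 334.39787.
Tier 3: Wₕ = 0.31442543; term = 0.31442543²·(1 − 0.13634007)·289900/526 = 47.058769.
Tier 1: Wₕ = 0.32730236; term = 0.32730236²·(1 − 0.07694223)·203000/309 = 64.962798.
Sum = 446.41944.
SE = √(446.41944) = 21.1286.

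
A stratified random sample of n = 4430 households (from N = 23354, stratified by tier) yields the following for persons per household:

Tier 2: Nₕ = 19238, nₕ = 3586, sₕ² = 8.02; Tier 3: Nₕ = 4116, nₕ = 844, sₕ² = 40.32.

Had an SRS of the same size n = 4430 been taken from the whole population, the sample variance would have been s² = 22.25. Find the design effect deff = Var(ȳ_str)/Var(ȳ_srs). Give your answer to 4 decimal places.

0.5932

Var(ȳ_str) = Σ Wₕ²(1−fₕ)sₕ²/nₕ with Wₕ = Nₕ/23354:
  Tier 2: (19238/23354)²·(1−3586/19238)·8.02/3586 = 0.001234728
  Tier 3: (4116/23354)²·(1−844/4116)·40.32/844 = 0.0011796256
  → Var(ȳ_str) = 0.0024143536.
Var(ȳ_srs) = (1 − 4430/23354)·22.25/4430 = 0.0040698458.
deff = 0.0024143536 / 0.0040698458 = 0.5932.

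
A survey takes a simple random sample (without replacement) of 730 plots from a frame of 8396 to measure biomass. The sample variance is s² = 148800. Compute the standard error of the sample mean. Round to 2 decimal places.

Under SRS without replacement, Var(ȳ) = (1 − f)·s²/n with f = n/N = 730/8396 = 0.08694616.
Var(ȳ) = (1 − 0.08694616)·148800/730 = 0.91305384·203.83562 = 186.11289.
SE(ȳ) = √(186.11289) = 13.64.

13.64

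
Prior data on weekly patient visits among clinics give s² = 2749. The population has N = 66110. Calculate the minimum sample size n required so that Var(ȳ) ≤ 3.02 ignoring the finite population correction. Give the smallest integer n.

Without fpc, n₀ = s²/D = 2749/3.02 = 910.2649.
Rounding up, n = 911.

911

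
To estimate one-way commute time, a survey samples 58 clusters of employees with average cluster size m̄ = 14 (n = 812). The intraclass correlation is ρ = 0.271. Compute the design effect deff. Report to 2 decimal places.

deff = 1 + (14 − 1)·0.271 = 1 + 3.523 = 4.523.

4.52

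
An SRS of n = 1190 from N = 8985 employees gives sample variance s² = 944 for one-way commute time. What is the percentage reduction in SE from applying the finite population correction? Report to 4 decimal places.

f = n/N = 1190/8985 = 0.13244296.
SE_no-fpc = √(s²/n) = 0.89066117; SE_fpc = √((1−f)s²/n) = 0.82958623.
Ratio = √(1−f) = 0.93142742. Reduction = 100·(1 − 0.93142742) = 6.8573%.

6.8573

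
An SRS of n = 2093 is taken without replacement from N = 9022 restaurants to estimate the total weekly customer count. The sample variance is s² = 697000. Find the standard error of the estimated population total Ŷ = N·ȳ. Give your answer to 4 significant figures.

144300

Var(Ŷ) = N²·Var(ȳ) = N²·(1 − n/N)·s²/n.
f = 2093/9022 = 0.23198847; Var(ȳ) = 0.76801153·697000/2093 = 255.75921.
Var(Ŷ) = 9022² · 255.75921 = 2.08179 × 10^10.
SE(Ŷ) = √(2.08179 × 10^10) = 144300.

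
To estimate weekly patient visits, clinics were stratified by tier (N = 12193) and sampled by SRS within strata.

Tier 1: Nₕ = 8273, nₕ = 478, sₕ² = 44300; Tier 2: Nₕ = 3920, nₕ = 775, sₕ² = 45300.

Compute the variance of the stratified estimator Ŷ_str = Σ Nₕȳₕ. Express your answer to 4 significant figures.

6.697 × 10^9

Var(Ŷ_str) = Σₕ Nₕ²(1 − fₕ)sₕ²/nₕ.
Tier 1: 8273²·(1 − 478/8273)·44300/478 = 5.9766108 × 10^9.
Tier 2: 3920²·(1 − 775/3920)·45300/775 = 7.2061486 × 10^8.
Sum = 6.6972257 × 10^9.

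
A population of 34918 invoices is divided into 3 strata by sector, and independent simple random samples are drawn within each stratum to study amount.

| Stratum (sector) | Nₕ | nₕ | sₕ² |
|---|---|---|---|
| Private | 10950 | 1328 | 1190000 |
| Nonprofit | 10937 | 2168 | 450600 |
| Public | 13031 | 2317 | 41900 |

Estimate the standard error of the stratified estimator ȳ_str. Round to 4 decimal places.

9.7905

Var(ȳ_str) = Σₕ Wₕ²(1 − fₕ)sₕ²/nₕ with Wₕ = Nₕ/N, N = 34918.
Private: Wₕ = 0.31359184; term = 0.31359184²·(1 − 0.12127854)·1190000/1328 = 77.433633.
Nonprofit: Wₕ = 0.31321954; term = 0.31321954²·(1 − 0.19822620)·450600/2168 = 16.348634.
Public: Wₕ = 0.37318861; term = 0.37318861²·(1 − 0.17780677)·41900/2317 = 2.070707.
Sum = 95.852974.
SE = √(95.852974) = 9.7905.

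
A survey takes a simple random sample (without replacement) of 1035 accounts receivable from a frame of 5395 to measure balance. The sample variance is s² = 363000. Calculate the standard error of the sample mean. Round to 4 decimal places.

16.8357

Under SRS without replacement, Var(ȳ) = (1 − f)·s²/n with f = n/N = 1035/5395 = 0.19184430.
Var(ȳ) = (1 − 0.19184430)·363000/1035 = 0.80815570·350.72464 = 283.44011.
SE(ȳ) = √(283.44011) = 16.8357.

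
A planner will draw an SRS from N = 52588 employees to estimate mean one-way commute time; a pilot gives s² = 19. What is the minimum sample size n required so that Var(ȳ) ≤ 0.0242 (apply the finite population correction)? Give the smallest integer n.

774

Without fpc, n₀ = s²/D = 19/0.0242 = 785.1240.
With fpc, (1 − n/N)·s²/n ≤ D requires n ≥ n₀/(1 + n₀/N) = 785.1240/(1 + 785.1240/52588) = 773.5747.
Rounding up, n = 774.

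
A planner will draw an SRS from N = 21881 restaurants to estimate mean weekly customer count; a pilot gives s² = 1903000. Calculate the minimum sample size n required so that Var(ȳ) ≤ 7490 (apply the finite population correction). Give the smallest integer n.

Without fpc, n₀ = s²/D = 1903000/7490 = 254.0721.
With fpc, (1 − n/N)·s²/n ≤ D requires n ≥ n₀/(1 + n₀/N) = 254.0721/(1 + 254.0721/21881) = 251.1558.
Rounding up, n = 252.

252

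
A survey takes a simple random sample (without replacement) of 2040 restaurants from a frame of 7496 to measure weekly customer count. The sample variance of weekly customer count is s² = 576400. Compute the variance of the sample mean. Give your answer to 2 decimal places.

205.65

Under SRS without replacement, Var(ȳ) = (1 − f)·s²/n with f = n/N = 2040/7496 = 0.27214514.
Var(ȳ) = (1 − 0.27214514)·576400/2040 = 0.72785486·282.54902 = 205.65468.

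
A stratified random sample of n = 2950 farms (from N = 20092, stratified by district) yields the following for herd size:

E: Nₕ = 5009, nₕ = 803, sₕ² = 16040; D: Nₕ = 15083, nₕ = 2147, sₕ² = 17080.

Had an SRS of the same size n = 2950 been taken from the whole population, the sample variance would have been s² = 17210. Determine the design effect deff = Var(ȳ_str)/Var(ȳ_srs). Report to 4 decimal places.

0.9819

Var(ȳ_str) = Σ Wₕ²(1−fₕ)sₕ²/nₕ with Wₕ = Nₕ/20092:
  E: (5009/20092)²·(1−803/5009)·16040/803 = 1.0424681
  D: (15083/20092)²·(1−2147/15083)·17080/2147 = 3.8450078
  → Var(ȳ_str) = 4.8874759.
Var(ȳ_srs) = (1 − 2950/20092)·17210/2950 = 4.9773385.
deff = 4.8874759 / 4.9773385 = 0.9819.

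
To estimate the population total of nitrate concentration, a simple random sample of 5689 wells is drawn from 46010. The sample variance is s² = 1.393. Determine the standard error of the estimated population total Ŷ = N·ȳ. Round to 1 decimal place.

674.0

Var(Ŷ) = N²·Var(ȳ) = N²·(1 − n/N)·s²/n.
f = 5689/46010 = 0.12364703; Var(ȳ) = 0.87635297·1.393/5689 = 2.1458247 × 10^-4.
Var(Ŷ) = 46010² · (2.1458247 × 10^-4) = 454253.94.
SE(Ŷ) = √(454253.94) = 674.0.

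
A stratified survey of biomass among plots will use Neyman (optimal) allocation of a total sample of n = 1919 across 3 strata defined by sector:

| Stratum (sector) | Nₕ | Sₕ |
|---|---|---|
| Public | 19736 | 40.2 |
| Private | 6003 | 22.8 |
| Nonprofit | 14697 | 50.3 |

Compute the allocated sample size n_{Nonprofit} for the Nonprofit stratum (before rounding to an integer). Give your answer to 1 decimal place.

Neyman allocation: nₕ = n·NₕSₕ / Σⱼ NⱼSⱼ.
Σ NⱼSⱼ = 19736·40.2 + 6003·22.8 + 14697·50.3 = 1.6695147 × 10^6.
n_{Nonprofit} = 1919·14697·50.3 / (1.6695147 × 10^6) = 849.7.

849.7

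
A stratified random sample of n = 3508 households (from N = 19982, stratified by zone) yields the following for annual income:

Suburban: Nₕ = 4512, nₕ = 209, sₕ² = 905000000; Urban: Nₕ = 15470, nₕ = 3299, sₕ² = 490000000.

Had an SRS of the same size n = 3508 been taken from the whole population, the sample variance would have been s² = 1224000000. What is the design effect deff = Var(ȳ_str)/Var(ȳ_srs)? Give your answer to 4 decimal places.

0.9754

Var(ȳ_str) = Σ Wₕ²(1−fₕ)sₕ²/nₕ with Wₕ = Nₕ/19982:
  Suburban: (4512/19982)²·(1−209/4512)·905000000/209 = 210554.64
  Urban: (15470/19982)²·(1−3299/15470)·490000000/3299 = 70041.015
  → Var(ȳ_str) = 280595.66.
Var(ȳ_srs) = (1 − 3508/19982)·1224000000/3508 = 287661.63.
deff = 280595.66 / 287661.63 = 0.9754.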